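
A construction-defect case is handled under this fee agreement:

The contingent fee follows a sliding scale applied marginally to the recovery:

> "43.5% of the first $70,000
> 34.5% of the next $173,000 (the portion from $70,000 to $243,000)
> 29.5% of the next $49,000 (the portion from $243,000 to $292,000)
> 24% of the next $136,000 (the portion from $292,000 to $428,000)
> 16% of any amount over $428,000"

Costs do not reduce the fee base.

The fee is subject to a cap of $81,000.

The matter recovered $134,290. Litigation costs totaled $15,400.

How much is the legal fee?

$52,630.05

Fee base is the gross recovery, $134,290; costs are reimbursed separately.
First $70,000 at 43.5% = $30,450.00
Remaining $64,290 at 34.5% = $22,180.05
Fee: $30,450.00 + $22,180.05 = $52,630.05
$52,630.05 is under the $81,000 cap.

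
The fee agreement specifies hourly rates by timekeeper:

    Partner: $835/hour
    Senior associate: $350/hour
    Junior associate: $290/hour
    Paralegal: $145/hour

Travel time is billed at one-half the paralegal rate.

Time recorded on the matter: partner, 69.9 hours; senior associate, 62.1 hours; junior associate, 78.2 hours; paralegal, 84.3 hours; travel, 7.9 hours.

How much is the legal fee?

$115,575.75

Partner: 69.9 × $835 = $58,366.50
Senior associate: 62.1 × $350 = $21,735.00
Junior associate: 78.2 × $290 = $22,678.00
Paralegal: 84.3 × $145 = $12,223.50
Subtotal: $58,366.50 + $21,735.00 + $22,678.00 + $12,223.50 = $115,003.00
Travel: 7.9 × ($145 ÷ 2) = 7.9 × $72.50 = $572.75
Total: $115,003.00 + $572.75 = $115,575.75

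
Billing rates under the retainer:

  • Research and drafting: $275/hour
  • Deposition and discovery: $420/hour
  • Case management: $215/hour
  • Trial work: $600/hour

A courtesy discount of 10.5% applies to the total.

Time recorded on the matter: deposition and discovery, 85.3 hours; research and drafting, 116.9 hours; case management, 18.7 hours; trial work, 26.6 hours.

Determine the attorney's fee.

Research and drafting: 116.9 × $275 = $32,147.50
Deposition and discovery: 85.3 × $420 = $35,826.00
Case management: 18.7 × $215 = $4,020.50
Trial work: 26.6 × $600 = $15,960.00
Subtotal: $87,954.00
Less 10.5% discount: −$9,235.17
Total: $87,954.00 − $9,235.17 = $78,718.83

$78,718.83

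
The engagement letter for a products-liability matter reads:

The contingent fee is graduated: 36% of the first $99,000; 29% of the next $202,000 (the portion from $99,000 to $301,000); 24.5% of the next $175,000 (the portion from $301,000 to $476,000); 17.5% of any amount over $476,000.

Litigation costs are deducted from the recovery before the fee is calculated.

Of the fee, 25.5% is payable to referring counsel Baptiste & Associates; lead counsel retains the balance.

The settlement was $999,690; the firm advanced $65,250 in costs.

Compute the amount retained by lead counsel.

$161,904.89

Fee base (net of costs): $999,690 − $65,250 = $934,440
First $99,000 at 36% = $35,640.00
Next $202,000 at 29% = $58,580.00
Next $175,000 at 24.5% = $42,875.00
Remaining $458,440 at 17.5% = $80,227.00
Fee: $35,640.00 + $58,580.00 + $42,875.00 + $80,227.00 = $217,322.00
Referral share: 25.5% of $217,322.00 = $55,417.11; lead counsel retains $217,322.00 − $55,417.11 = $161,904.89.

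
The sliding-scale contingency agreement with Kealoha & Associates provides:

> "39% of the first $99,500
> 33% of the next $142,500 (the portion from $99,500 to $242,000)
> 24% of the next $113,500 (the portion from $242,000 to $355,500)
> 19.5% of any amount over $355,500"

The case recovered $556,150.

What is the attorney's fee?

First $99,500 at 39% = $38,805.00
Next $142,500 at 33% = $47,025.00
Next $113,500 at 24% = $27,240.00
Remaining $200,650 at 19.5% = $39,126.75
Fee: $38,805.00 + $47,025.00 + $27,240.00 + $39,126.75 = $152,196.75

$152,196.75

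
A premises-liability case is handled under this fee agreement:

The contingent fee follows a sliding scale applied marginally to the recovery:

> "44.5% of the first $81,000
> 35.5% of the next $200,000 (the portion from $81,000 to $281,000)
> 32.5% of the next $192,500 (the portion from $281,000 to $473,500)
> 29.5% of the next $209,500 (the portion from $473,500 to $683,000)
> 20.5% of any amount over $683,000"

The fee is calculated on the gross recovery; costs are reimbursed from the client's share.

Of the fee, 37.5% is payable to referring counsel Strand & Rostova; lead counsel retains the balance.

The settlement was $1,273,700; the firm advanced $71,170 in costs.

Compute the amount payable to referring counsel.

Fee base is the gross recovery, $1,273,700; costs are reimbursed separately.
First $81,000 at 44.5% = $36,045.00
Next $200,000 at 35.5% = $71,000.00
Next $192,500 at 32.5% = $62,562.50
Next $209,500 at 29.5% = $61,802.50
Remaining $590,700 at 20.5% = $121,093.50
Fee: $36,045.00 + $71,000.00 + $62,562.50 + $61,802.50 + $121,093.50 = $352,503.50
Referral share: 37.5% of $352,503.50 = $132,188.81; lead counsel retains $352,503.50 − $132,188.81 = $220,314.69.

$132,188.81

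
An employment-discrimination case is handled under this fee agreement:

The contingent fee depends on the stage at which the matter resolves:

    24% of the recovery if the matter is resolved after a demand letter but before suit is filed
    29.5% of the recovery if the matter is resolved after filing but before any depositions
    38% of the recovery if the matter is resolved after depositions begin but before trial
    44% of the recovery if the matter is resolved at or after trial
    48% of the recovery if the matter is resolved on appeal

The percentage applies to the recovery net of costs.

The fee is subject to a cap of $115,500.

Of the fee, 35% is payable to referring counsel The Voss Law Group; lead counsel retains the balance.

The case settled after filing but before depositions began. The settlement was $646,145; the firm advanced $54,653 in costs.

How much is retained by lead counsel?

$75,075.00

Fee base (net of costs): $646,145 − $54,653 = $591,492
The matter settled after filing but before depositions began, so the 29.5% rate applies.
$591,492 × 29.5% = $174,490.14
$174,490.14 exceeds the $115,500 cap, so the fee is capped at $115,500.00.
Referral share: 35% of $115,500.00 = $40,425.00; lead counsel retains $115,500.00 − $40,425.00 = $75,075.00.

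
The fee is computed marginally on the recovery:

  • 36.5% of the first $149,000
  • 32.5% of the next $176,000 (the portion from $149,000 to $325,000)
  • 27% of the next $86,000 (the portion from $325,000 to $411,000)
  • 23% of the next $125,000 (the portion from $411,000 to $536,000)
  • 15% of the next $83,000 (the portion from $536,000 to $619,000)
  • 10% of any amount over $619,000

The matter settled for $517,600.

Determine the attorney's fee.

$159,323.00

First $149,000 at 36.5% = $54,385.00
Next $176,000 at 32.5% = $57,200.00
Next $86,000 at 27% = $23,220.00
Remaining $106,600 at 23% = $24,518.00
Fee: $54,385.00 + $57,200.00 + $23,220.00 + $24,518.00 = $159,323.00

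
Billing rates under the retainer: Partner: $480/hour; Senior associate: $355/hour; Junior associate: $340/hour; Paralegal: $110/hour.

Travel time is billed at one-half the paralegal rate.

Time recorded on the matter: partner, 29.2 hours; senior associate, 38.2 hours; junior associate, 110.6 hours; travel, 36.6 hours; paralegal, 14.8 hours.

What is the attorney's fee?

$68,822.00

Partner: 29.2 × $480 = $14,016.00
Senior associate: 38.2 × $355 = $13,561.00
Junior associate: 110.6 × $340 = $37,604.00
Paralegal: 14.8 × $110 = $1,628.00
Subtotal: $14,016.00 + $13,561.00 + $37,604.00 + $1,628.00 = $66,809.00
Travel: 36.6 × ($110 ÷ 2) = 36.6 × $55.00 = $2,013.00
Total: $66,809.00 + $2,013.00 = $68,822.00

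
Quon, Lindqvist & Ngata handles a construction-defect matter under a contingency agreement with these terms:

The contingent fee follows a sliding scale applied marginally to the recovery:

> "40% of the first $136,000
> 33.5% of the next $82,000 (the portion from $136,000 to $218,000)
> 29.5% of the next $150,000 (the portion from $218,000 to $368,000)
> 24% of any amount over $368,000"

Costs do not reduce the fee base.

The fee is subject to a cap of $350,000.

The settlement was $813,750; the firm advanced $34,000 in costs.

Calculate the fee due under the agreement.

$233,100.00

Fee base is the gross recovery, $813,750; costs are reimbursed separately.
First $136,000 at 40% = $54,400.00
Next $82,000 at 33.5% = $27,470.00
Next $150,000 at 29.5% = $44,250.00
Remaining $445,750 at 24% = $106,980.00
Fee: $54,400.00 + $27,470.00 + $44,250.00 + $106,980.00 = $233,100.00
$233,100.00 is under the $350,000 cap.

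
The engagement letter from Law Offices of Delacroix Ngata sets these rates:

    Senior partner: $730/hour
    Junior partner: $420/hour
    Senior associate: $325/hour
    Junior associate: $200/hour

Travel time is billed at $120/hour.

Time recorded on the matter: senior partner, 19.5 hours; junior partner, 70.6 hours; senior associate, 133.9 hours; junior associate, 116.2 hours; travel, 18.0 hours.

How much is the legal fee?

$112,804.50

Senior partner: 19.5 × $730 = $14,235.00
Junior partner: 70.6 × $420 = $29,652.00
Senior associate: 133.9 × $325 = $43,517.50
Junior associate: 116.2 × $200 = $23,240.00
Subtotal: $14,235.00 + $29,652.00 + $43,517.50 + $23,240.00 = $110,644.50
Travel: 18.0 × $120 = $2,160.00
Total: $110,644.50 + $2,160.00 = $112,804.50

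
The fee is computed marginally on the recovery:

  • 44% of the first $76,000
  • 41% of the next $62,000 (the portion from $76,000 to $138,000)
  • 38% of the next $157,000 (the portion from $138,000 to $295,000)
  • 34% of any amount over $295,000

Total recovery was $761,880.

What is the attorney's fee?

$277,259.20

First $76,000 at 44% = $33,440.00
Next $62,000 at 41% = $25,420.00
Next $157,000 at 38% = $59,660.00
Remaining $466,880 at 34% = $158,739.20
Fee: $33,440.00 + $25,420.00 + $59,660.00 + $158,739.20 = $277,259.20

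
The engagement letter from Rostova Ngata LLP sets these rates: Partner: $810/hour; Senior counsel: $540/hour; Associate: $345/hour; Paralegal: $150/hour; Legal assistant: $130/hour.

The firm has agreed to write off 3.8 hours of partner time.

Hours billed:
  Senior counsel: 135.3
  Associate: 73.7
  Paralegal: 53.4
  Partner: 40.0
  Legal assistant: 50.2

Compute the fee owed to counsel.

Partner: 40.0 × $810 = $32,400.00
Senior counsel: 135.3 × $540 = $73,062.00
Associate: 73.7 × $345 = $25,426.50
Paralegal: 53.4 × $150 = $8,010.00
Legal assistant: 50.2 × $130 = $6,526.00
Subtotal: $145,424.50
Write-off: 3.8 × $810 = $3,078.00
Total: $145,424.50 − $3,078.00 = $142,346.50

$142,346.50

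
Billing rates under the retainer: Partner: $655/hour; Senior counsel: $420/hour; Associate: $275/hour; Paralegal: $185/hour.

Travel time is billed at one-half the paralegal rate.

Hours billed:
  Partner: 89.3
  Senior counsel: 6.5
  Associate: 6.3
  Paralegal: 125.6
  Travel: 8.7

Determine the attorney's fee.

$86,994.75

Partner: 89.3 × $655 = $58,491.50
Senior counsel: 6.5 × $420 = $2,730.00
Associate: 6.3 × $275 = $1,732.50
Paralegal: 125.6 × $185 = $23,236.00
Subtotal: $58,491.50 + $2,730.00 + $1,732.50 + $23,236.00 = $86,190.00
Travel: 8.7 × ($185 ÷ 2) = 8.7 × $92.50 = $804.75
Total: $86,190.00 + $804.75 = $86,994.75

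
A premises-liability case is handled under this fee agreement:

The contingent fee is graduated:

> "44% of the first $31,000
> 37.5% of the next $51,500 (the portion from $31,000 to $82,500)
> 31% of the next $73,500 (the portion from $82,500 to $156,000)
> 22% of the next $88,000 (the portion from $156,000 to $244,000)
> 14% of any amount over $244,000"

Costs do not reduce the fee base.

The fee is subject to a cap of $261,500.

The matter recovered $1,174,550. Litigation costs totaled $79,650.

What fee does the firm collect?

Fee base is the gross recovery, $1,174,550; costs are reimbursed separately.
First $31,000 at 44% = $13,640.00
Next $51,500 at 37.5% = $19,312.50
Next $73,500 at 31% = $22,785.00
Next $88,000 at 22% = $19,360.00
Remaining $930,550 at 14% = $130,277.00
Fee: $13,640.00 + $19,312.50 + $22,785.00 + $19,360.00 + $130,277.00 = $205,374.50
$205,374.50 is under the $261,500 cap.

$205,374.50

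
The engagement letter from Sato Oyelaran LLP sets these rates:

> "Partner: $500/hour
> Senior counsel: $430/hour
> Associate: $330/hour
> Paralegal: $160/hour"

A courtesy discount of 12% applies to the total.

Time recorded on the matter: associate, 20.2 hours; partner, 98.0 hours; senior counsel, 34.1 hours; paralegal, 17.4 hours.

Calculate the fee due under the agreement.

Partner: 98.0 × $500 = $49,000.00
Senior counsel: 34.1 × $430 = $14,663.00
Associate: 20.2 × $330 = $6,666.00
Paralegal: 17.4 × $160 = $2,784.00
Subtotal: $73,113.00
Less 12% discount: −$8,773.56
Total: $73,113.00 − $8,773.56 = $64,339.44

$64,339.44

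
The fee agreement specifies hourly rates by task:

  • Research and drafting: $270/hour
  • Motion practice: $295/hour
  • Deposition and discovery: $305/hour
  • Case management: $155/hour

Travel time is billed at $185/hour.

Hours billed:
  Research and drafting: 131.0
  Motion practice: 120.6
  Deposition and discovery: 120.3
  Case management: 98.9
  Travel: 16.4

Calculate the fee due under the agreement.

Research and drafting: 131.0 × $270 = $35,370.00
Motion practice: 120.6 × $295 = $35,577.00
Deposition and discovery: 120.3 × $305 = $36,691.50
Case management: 98.9 × $155 = $15,329.50
Subtotal: $35,370.00 + $35,577.00 + $36,691.50 + $15,329.50 = $122,968.00
Travel: 16.4 × $185 = $3,034.00
Total: $122,968.00 + $3,034.00 = $126,002.00

$126,002.00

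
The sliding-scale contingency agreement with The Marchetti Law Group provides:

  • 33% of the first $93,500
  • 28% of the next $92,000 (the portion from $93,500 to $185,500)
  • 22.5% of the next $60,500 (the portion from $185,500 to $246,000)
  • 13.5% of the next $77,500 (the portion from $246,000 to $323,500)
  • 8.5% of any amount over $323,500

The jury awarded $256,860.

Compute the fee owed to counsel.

$71,693.60

First $93,500 at 33% = $30,855.00
Next $92,000 at 28% = $25,760.00
Next $60,500 at 22.5% = $13,612.50
Remaining $10,860 at 13.5% = $1,466.10
Fee: $30,855.00 + $25,760.00 + $13,612.50 + $1,466.10 = $71,693.60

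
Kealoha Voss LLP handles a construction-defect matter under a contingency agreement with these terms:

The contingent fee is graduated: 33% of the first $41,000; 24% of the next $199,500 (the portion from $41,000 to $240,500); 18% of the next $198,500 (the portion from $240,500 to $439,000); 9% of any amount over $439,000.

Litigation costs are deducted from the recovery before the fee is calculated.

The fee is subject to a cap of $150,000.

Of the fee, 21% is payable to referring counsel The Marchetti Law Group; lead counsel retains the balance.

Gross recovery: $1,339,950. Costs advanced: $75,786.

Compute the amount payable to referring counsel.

Fee base (net of costs): $1,339,950 − $75,786 = $1,264,164
First $41,000 at 33% = $13,530.00
Next $199,500 at 24% = $47,880.00
Next $198,500 at 18% = $35,730.00
Remaining $825,164 at 9% = $74,264.76
Fee: $13,530.00 + $47,880.00 + $35,730.00 + $74,264.76 = $171,404.76
$171,404.76 exceeds the $150,000 cap, so the fee is capped at $150,000.00.
Referral share: 21% of $150,000.00 = $31,500.00; lead counsel retains $150,000.00 − $31,500.00 = $118,500.00.

$31,500.00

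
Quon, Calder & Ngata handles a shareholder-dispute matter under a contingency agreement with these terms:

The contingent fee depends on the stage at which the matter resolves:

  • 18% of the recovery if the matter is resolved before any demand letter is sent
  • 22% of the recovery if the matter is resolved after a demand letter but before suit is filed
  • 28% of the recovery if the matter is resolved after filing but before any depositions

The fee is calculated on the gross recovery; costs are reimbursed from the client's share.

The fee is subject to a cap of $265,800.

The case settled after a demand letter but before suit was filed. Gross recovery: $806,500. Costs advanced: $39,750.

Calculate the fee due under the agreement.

Fee base is the gross recovery, $806,500; costs are reimbursed separately.
The matter settled after a demand letter but before suit was filed, so the 22% rate applies.
$806,500 × 22% = $177,430.00
$177,430.00 is under the $265,800 cap.

$177,430.00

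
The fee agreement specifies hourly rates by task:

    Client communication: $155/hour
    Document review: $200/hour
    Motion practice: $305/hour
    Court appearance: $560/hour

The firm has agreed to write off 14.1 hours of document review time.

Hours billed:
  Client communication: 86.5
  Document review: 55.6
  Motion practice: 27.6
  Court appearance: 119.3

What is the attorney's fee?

Client communication: 86.5 × $155 = $13,407.50
Document review: 55.6 × $200 = $11,120.00
Motion practice: 27.6 × $305 = $8,418.00
Court appearance: 119.3 × $560 = $66,808.00
Subtotal: $99,753.50
Write-off: 14.1 × $200 = $2,820.00
Total: $99,753.50 − $2,820.00 = $96,933.50

$96,933.50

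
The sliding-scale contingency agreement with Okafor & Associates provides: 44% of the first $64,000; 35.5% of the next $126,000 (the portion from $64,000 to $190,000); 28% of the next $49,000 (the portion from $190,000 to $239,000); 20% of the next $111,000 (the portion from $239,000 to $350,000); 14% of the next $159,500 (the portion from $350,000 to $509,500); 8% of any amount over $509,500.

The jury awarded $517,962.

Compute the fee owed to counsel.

First $64,000 at 44% = $28,160.00
Next $126,000 at 35.5% = $44,730.00
Next $49,000 at 28% = $13,720.00
Next $111,000 at 20% = $22,200.00
Next $159,500 at 14% = $22,330.00
Remaining $8,462 at 8% = $676.96
Fee: $28,160.00 + $44,730.00 + $13,720.00 + $22,200.00 + $22,330.00 + $676.96 = $131,816.96

$131,816.96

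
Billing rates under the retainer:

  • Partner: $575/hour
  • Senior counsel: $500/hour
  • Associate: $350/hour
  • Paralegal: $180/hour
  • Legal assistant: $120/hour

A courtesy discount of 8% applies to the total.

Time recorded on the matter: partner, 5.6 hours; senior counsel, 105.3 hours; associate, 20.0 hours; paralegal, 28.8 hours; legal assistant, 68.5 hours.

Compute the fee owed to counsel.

$70,172.08

Partner: 5.6 × $575 = $3,220.00
Senior counsel: 105.3 × $500 = $52,650.00
Associate: 20.0 × $350 = $7,000.00
Paralegal: 28.8 × $180 = $5,184.00
Legal assistant: 68.5 × $120 = $8,220.00
Subtotal: $76,274.00
Less 8% discount: −$6,101.92
Total: $76,274.00 − $6,101.92 = $70,172.08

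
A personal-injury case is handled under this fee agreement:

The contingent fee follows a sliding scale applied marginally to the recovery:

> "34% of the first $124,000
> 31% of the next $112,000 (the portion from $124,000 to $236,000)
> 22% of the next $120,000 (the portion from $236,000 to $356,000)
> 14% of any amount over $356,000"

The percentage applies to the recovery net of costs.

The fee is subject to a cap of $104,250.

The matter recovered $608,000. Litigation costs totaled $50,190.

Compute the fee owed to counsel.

$104,250.00

Fee base (net of costs): $608,000 − $50,190 = $557,810
First $124,000 at 34% = $42,160.00
Next $112,000 at 31% = $34,720.00
Next $120,000 at 22% = $26,400.00
Remaining $201,810 at 14% = $28,253.40
Fee: $42,160.00 + $34,720.00 + $26,400.00 + $28,253.40 = $131,533.40
$131,533.40 exceeds the $104,250 cap, so the fee is capped at $104,250.00.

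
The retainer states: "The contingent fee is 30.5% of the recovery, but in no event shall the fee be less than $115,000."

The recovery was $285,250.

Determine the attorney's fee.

30.5% of $285,250 = $87,001.25
That is below the $115,000 minimum, so the minimum applies.

$115,000.00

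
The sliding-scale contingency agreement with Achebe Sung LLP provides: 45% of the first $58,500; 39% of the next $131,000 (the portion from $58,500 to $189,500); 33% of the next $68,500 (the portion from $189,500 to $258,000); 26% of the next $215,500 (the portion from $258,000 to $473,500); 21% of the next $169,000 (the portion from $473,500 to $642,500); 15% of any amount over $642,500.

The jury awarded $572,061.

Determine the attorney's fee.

First $58,500 at 45% = $26,325.00
Next $131,000 at 39% = $51,090.00
Next $68,500 at 33% = $22,605.00
Next $215,500 at 26% = $56,030.00
Remaining $98,561 at 21% = $20,697.81
Fee: $26,325.00 + $51,090.00 + $22,605.00 + $56,030.00 + $20,697.81 = $176,747.81

$176,747.81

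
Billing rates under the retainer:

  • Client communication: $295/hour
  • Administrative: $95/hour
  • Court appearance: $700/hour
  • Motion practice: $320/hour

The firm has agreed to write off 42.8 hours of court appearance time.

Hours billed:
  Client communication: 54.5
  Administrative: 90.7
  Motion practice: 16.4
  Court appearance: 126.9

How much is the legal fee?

$88,812.00

Client communication: 54.5 × $295 = $16,077.50
Administrative: 90.7 × $95 = $8,616.50
Court appearance: 126.9 × $700 = $88,830.00
Motion practice: 16.4 × $320 = $5,248.00
Subtotal: $118,772.00
Write-off: 42.8 × $700 = $29,960.00
Total: $118,772.00 − $29,960.00 = $88,812.00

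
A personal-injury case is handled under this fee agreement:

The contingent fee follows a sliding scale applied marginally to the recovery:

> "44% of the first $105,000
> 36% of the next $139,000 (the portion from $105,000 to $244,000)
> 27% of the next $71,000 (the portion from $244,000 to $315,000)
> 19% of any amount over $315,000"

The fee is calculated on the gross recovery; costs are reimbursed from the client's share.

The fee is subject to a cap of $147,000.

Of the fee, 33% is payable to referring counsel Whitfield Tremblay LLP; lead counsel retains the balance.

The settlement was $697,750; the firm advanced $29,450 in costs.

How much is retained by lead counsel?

Fee base is the gross recovery, $697,750; costs are reimbursed separately.
First $105,000 at 44% = $46,200.00
Next $139,000 at 36% = $50,040.00
Next $71,000 at 27% = $19,170.00
Remaining $382,750 at 19% = $72,722.50
Fee: $46,200.00 + $50,040.00 + $19,170.00 + $72,722.50 = $188,132.50
$188,132.50 exceeds the $147,000 cap, so the fee is capped at $147,000.00.
Referral share: 33% of $147,000.00 = $48,510.00; lead counsel retains $147,000.00 − $48,510.00 = $98,490.00.

$98,490.00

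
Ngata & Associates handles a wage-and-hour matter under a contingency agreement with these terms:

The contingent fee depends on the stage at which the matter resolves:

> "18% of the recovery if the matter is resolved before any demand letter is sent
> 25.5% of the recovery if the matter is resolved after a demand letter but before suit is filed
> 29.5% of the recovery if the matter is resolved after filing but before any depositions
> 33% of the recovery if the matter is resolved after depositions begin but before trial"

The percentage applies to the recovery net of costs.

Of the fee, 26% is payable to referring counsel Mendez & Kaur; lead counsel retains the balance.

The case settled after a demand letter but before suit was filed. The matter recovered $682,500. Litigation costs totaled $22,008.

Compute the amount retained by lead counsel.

Fee base (net of costs): $682,500 − $22,008 = $660,492
The matter settled after a demand letter but before suit was filed, so the 25.5% rate applies.
$660,492 × 25.5% = $168,425.46
Referral share: 26% of $168,425.46 = $43,790.62; lead counsel retains $168,425.46 − $43,790.62 = $124,634.84.

$124,634.84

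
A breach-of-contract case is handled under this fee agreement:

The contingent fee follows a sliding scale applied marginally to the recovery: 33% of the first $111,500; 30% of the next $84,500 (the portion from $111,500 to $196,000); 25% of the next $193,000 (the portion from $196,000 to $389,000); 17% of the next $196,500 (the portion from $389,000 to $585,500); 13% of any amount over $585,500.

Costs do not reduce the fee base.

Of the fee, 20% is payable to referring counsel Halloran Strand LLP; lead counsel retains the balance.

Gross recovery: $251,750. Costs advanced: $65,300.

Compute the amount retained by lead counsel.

Fee base is the gross recovery, $251,750; costs are reimbursed separately.
First $111,500 at 33% = $36,795.00
Next $84,500 at 30% = $25,350.00
Remaining $55,750 at 25% = $13,937.50
Fee: $36,795.00 + $25,350.00 + $13,937.50 = $76,082.50
Referral share: 20% of $76,082.50 = $15,216.50; lead counsel retains $76,082.50 − $15,216.50 = $60,866.00.

$60,866.00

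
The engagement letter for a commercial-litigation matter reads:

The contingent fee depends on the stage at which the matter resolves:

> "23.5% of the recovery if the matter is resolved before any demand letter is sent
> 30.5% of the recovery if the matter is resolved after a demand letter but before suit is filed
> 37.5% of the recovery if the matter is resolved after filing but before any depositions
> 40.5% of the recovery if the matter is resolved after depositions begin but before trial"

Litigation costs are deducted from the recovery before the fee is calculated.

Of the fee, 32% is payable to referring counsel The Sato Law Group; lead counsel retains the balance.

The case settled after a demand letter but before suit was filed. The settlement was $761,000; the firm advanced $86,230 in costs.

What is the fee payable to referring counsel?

Fee base (net of costs): $761,000 − $86,230 = $674,770
The matter settled after a demand letter but before suit was filed, so the 30.5% rate applies.
$674,770 × 30.5% = $205,804.85
Referral share: 32% of $205,804.85 = $65,857.55; lead counsel retains $205,804.85 − $65,857.55 = $139,947.30.

$65,857.55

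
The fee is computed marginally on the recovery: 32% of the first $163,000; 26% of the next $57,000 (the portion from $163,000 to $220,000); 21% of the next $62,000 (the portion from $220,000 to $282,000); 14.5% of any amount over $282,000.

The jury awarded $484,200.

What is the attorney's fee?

$109,319.00

First $163,000 at 32% = $52,160.00
Next $57,000 at 26% = $14,820.00
Next $62,000 at 21% = $13,020.00
Remaining $202,200 at 14.5% = $29,319.00
Fee: $52,160.00 + $14,820.00 + $13,020.00 + $29,319.00 = $109,319.00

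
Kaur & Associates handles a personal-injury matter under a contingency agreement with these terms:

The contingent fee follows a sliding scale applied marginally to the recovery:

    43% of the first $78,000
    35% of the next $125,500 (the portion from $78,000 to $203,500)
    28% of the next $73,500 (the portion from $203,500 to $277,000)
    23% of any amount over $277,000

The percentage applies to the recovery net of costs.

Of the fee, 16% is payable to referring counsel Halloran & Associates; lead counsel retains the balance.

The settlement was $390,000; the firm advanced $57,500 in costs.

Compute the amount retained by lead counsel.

$93,080.40

Fee base (net of costs): $390,000 − $57,500 = $332,500
First $78,000 at 43% = $33,540.00
Next $125,500 at 35% = $43,925.00
Next $73,500 at 28% = $20,580.00
Remaining $55,500 at 23% = $12,765.00
Fee: $33,540.00 + $43,925.00 + $20,580.00 + $12,765.00 = $110,810.00
Referral share: 16% of $110,810.00 = $17,729.60; lead counsel retains $110,810.00 − $17,729.60 = $93,080.40.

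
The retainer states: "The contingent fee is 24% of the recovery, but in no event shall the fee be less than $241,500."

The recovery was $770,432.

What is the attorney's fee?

24% of $770,432 = $184,903.68
That is below the $241,500 minimum, so the minimum applies.

$241,500.00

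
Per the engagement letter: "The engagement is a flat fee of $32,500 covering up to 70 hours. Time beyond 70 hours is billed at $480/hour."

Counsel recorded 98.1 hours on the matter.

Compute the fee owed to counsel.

Flat fee: $32,500.00
Excess hours: 98.1 − 70 = 28.1
Overrun: 28.1 × $480 = $13,488.00
Total: $32,500.00 + $13,488.00 = $45,988.00

$45,988.00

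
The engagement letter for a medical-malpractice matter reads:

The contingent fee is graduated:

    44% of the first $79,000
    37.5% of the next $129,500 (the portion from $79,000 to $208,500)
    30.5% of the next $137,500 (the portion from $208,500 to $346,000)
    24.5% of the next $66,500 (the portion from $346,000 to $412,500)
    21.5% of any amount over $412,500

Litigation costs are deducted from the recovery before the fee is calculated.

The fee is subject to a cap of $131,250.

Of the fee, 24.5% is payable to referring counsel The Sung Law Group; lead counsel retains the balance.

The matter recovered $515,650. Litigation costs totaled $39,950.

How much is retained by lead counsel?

Fee base (net of costs): $515,650 − $39,950 = $475,700
First $79,000 at 44% = $34,760.00
Next $129,500 at 37.5% = $48,562.50
Next $137,500 at 30.5% = $41,937.50
Next $66,500 at 24.5% = $16,292.50
Remaining $63,200 at 21.5% = $13,588.00
Fee: $34,760.00 + $48,562.50 + $41,937.50 + $16,292.50 + $13,588.00 = $155,140.50
$155,140.50 exceeds the $131,250 cap, so the fee is capped at $131,250.00.
Referral share: 24.5% of $131,250.00 = $32,156.25; lead counsel retains $131,250.00 − $32,156.25 = $99,093.75.

$99,093.75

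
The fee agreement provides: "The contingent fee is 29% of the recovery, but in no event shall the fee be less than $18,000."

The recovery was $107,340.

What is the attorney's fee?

29% of $107,340 = $31,128.60
That exceeds the $18,000 minimum.

$31,128.60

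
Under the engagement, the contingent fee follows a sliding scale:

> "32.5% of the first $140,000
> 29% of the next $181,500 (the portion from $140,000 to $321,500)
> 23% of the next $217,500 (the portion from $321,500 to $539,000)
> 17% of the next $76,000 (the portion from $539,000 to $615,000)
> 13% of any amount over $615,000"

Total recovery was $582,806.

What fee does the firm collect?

First $140,000 at 32.5% = $45,500.00
Next $181,500 at 29% = $52,635.00
Next $217,500 at 23% = $50,025.00
Remaining $43,806 at 17% = $7,447.02
Fee: $45,500.00 + $52,635.00 + $50,025.00 + $7,447.02 = $155,607.02

$155,607.02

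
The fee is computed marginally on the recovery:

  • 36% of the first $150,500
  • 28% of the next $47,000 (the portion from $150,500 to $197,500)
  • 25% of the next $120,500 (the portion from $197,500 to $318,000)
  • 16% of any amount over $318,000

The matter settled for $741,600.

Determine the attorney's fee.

$165,241.00

First $150,500 at 36% = $54,180.00
Next $47,000 at 28% = $13,160.00
Next $120,500 at 25% = $30,125.00
Remaining $423,600 at 16% = $67,776.00
Fee: $54,180.00 + $13,160.00 + $30,125.00 + $67,776.00 = $165,241.00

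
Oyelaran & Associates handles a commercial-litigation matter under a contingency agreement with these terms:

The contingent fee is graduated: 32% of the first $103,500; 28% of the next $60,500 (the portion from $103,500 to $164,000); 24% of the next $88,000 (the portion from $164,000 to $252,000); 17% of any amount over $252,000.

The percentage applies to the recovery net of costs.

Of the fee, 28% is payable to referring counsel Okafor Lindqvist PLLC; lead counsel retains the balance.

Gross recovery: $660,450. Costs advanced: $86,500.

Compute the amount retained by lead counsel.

$90,656.28

Fee base (net of costs): $660,450 − $86,500 = $573,950
First $103,500 at 32% = $33,120.00
Next $60,500 at 28% = $16,940.00
Next $88,000 at 24% = $21,120.00
Remaining $321,950 at 17% = $54,731.50
Fee: $33,120.00 + $16,940.00 + $21,120.00 + $54,731.50 = $125,911.50
Referral share: 28% of $125,911.50 = $35,255.22; lead counsel retains $125,911.50 − $35,255.22 = $90,656.28.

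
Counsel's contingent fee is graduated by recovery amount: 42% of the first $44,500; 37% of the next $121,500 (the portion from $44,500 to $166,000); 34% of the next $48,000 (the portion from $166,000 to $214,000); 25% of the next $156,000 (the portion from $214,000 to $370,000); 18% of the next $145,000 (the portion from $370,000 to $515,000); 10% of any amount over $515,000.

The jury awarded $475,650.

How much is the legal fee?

First $44,500 at 42% = $18,690.00
Next $121,500 at 37% = $44,955.00
Next $48,000 at 34% = $16,320.00
Next $156,000 at 25% = $39,000.00
Remaining $105,650 at 18% = $19,017.00
Fee: $18,690.00 + $44,955.00 + $16,320.00 + $39,000.00 + $19,017.00 = $137,982.00

$137,982.00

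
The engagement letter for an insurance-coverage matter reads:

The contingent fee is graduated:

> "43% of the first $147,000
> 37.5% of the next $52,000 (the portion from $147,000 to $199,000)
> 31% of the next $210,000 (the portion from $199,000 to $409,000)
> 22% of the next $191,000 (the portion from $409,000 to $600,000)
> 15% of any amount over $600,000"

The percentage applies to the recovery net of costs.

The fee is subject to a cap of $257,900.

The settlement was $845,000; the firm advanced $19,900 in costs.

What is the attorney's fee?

Fee base (net of costs): $845,000 − $19,900 = $825,100
First $147,000 at 43% = $63,210.00
Next $52,000 at 37.5% = $19,500.00
Next $210,000 at 31% = $65,100.00
Next $191,000 at 22% = $42,020.00
Remaining $225,100 at 15% = $33,765.00
Fee: $63,210.00 + $19,500.00 + $65,100.00 + $42,020.00 + $33,765.00 = $223,595.00
$223,595.00 is under the $257,900 cap.

$223,595.00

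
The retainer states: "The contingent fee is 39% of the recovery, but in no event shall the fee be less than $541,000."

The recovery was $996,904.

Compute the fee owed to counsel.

$541,000.00

39% of $996,904 = $388,792.56
That is below the $541,000 minimum, so the minimum applies.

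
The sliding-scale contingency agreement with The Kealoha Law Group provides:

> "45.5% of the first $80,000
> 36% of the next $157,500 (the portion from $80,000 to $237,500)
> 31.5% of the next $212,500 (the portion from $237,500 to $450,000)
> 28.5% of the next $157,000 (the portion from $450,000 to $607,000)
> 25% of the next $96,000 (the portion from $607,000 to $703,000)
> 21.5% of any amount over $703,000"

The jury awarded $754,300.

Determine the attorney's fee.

First $80,000 at 45.5% = $36,400.00
Next $157,500 at 36% = $56,700.00
Next $212,500 at 31.5% = $66,937.50
Next $157,000 at 28.5% = $44,745.00
Next $96,000 at 25% = $24,000.00
Remaining $51,300 at 21.5% = $11,029.50
Fee: $36,400.00 + $56,700.00 + $66,937.50 + $44,745.00 + $24,000.00 + $11,029.50 = $239,812.00

$239,812.00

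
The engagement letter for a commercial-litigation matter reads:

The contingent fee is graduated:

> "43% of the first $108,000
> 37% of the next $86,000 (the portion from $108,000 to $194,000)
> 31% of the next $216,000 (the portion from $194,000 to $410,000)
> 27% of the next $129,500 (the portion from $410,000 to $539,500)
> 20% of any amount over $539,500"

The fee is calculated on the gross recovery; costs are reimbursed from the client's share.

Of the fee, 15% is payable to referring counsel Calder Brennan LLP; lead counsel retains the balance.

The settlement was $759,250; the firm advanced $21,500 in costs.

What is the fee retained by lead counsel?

Fee base is the gross recovery, $759,250; costs are reimbursed separately.
First $108,000 at 43% = $46,440.00
Next $86,000 at 37% = $31,820.00
Next $216,000 at 31% = $66,960.00
Next $129,500 at 27% = $34,965.00
Remaining $219,750 at 20% = $43,950.00
Fee: $46,440.00 + $31,820.00 + $66,960.00 + $34,965.00 + $43,950.00 = $224,135.00
Referral share: 15% of $224,135.00 = $33,620.25; lead counsel retains $224,135.00 − $33,620.25 = $190,514.75.

$190,514.75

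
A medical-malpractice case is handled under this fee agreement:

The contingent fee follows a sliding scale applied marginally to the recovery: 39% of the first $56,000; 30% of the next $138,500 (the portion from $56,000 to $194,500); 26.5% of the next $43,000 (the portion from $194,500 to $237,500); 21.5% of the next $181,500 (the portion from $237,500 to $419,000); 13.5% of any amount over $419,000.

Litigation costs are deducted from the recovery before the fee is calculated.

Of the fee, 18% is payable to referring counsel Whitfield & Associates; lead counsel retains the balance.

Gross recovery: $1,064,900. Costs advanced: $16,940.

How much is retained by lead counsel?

Fee base (net of costs): $1,064,900 − $16,940 = $1,047,960
First $56,000 at 39% = $21,840.00
Next $138,500 at 30% = $41,550.00
Next $43,000 at 26.5% = $11,395.00
Next $181,500 at 21.5% = $39,022.50
Remaining $628,960 at 13.5% = $84,909.60
Fee: $21,840.00 + $41,550.00 + $11,395.00 + $39,022.50 + $84,909.60 = $198,717.10
Referral share: 18% of $198,717.10 = $35,769.08; lead counsel retains $198,717.10 − $35,769.08 = $162,948.02.

$162,948.02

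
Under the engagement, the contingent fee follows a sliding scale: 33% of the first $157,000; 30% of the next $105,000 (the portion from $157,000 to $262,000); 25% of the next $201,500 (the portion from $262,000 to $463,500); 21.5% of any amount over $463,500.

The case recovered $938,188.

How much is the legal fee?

First $157,000 at 33% = $51,810.00
Next $105,000 at 30% = $31,500.00
Next $201,500 at 25% = $50,375.00
Remaining $474,688 at 21.5% = $102,057.92
Fee: $51,810.00 + $31,500.00 + $50,375.00 + $102,057.92 = $235,742.92

$235,742.92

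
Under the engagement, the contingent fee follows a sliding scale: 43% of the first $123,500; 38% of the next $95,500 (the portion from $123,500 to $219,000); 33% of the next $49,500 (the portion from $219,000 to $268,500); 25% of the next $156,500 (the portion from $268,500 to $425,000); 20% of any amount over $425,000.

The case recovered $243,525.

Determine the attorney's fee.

First $123,500 at 43% = $53,105.00
Next $95,500 at 38% = $36,290.00
Remaining $24,525 at 33% = $8,093.25
Fee: $53,105.00 + $36,290.00 + $8,093.25 = $97,488.25

$97,488.25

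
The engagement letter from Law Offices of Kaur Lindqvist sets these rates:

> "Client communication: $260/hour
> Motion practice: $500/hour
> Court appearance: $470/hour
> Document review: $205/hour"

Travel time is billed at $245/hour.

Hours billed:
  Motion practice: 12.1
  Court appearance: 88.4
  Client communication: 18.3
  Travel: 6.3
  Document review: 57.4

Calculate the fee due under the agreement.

$65,666.50

Client communication: 18.3 × $260 = $4,758.00
Motion practice: 12.1 × $500 = $6,050.00
Court appearance: 88.4 × $470 = $41,548.00
Document review: 57.4 × $205 = $11,767.00
Subtotal: $4,758.00 + $6,050.00 + $41,548.00 + $11,767.00 = $64,123.00
Travel: 6.3 × $245 = $1,543.50
Total: $64,123.00 + $1,543.50 = $65,666.50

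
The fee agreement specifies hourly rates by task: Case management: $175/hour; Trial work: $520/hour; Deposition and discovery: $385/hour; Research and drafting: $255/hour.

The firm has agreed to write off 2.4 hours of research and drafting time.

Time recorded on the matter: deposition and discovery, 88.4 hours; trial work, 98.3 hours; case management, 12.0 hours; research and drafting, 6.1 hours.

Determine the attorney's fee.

Case management: 12.0 × $175 = $2,100.00
Trial work: 98.3 × $520 = $51,116.00
Deposition and discovery: 88.4 × $385 = $34,034.00
Research and drafting: 6.1 × $255 = $1,555.50
Subtotal: $88,805.50
Write-off: 2.4 × $255 = $612.00
Total: $88,805.50 − $612.00 = $88,193.50

$88,193.50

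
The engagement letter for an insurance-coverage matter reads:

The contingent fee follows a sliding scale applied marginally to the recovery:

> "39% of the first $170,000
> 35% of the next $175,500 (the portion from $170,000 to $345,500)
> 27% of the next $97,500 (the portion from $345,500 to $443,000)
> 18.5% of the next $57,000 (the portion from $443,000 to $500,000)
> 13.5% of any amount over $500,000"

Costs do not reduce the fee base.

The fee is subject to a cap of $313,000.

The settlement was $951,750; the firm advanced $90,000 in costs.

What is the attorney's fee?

$225,581.25

Fee base is the gross recovery, $951,750; costs are reimbursed separately.
First $170,000 at 39% = $66,300.00
Next $175,500 at 35% = $61,425.00
Next $97,500 at 27% = $26,325.00
Next $57,000 at 18.5% = $10,545.00
Remaining $451,750 at 13.5% = $60,986.25
Fee: $66,300.00 + $61,425.00 + $26,325.00 + $10,545.00 + $60,986.25 = $225,581.25
$225,581.25 is under the $313,000 cap.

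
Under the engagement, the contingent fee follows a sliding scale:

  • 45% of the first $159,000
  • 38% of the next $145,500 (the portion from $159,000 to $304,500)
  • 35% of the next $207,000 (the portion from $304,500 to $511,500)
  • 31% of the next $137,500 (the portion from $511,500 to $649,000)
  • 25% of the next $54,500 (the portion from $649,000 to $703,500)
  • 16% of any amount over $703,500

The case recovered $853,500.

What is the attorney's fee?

First $159,000 at 45% = $71,550.00
Next $145,500 at 38% = $55,290.00
Next $207,000 at 35% = $72,450.00
Next $137,500 at 31% = $42,625.00
Next $54,500 at 25% = $13,625.00
Remaining $150,000 at 16% = $24,000.00
Fee: $71,550.00 + $55,290.00 + $72,450.00 + $42,625.00 + $13,625.00 + $24,000.00 = $279,540.00

$279,540.00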